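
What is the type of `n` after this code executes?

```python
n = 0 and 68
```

'and' returns the first falsy value (0, which is int)

int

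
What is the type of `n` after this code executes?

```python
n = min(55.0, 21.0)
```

min() of floats returns float

float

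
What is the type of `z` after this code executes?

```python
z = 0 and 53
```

'and' returns the first falsy value (0, which is int)

int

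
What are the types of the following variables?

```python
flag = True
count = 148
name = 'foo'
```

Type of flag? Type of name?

flag is bool; name is str

bool, str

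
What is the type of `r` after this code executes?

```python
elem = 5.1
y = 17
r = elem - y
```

float - int returns float (5.1 - 17 = -11.9)

float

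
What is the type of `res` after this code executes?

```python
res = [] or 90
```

'or' returns first truthy value (90, which is int)

int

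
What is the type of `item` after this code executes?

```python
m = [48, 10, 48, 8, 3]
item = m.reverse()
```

list.reverse() returns None

NoneType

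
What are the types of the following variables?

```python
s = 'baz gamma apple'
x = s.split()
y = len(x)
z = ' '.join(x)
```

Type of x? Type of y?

str.split() returns list; len() returns int

list, int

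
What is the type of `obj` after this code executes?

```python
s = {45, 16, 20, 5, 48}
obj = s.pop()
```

Popping from a set of ints returns int

int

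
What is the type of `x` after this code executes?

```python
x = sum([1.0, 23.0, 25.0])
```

sum() of floats returns float

float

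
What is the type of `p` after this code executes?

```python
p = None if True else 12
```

Ternary: condition is True, if branch (None) taken → NoneType

NoneType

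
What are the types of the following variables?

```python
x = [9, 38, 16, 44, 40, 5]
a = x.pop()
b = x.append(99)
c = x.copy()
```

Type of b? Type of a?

list.append() returns None; list.pop() returns the element (int)

NoneType, int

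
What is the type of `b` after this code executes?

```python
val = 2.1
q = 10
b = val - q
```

float - int returns float (2.1 - 10 = -7.9)

float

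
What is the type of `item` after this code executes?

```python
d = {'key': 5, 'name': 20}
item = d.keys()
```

.keys() returns a dict_keys view object

dict_keys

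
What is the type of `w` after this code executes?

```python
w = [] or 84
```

'or' returns first truthy value (84, which is int)

int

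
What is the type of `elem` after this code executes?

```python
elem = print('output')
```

print() returns None

NoneType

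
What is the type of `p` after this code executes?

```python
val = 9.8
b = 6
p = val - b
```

float - int returns float (9.8 - 6 = 3.8)

float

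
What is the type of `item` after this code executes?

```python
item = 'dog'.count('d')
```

str.count() returns int

int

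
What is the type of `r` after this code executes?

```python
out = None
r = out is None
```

'is' comparison returns bool

bool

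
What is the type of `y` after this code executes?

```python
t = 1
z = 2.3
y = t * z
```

int * float returns float (1 * 2.3 = 2.3)

float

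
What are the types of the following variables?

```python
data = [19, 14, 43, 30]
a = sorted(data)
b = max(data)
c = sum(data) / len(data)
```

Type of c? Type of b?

int / int returns float; max of ints returns int

float, int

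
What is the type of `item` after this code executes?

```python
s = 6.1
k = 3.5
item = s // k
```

float // float returns float (floor division preserves float type)

float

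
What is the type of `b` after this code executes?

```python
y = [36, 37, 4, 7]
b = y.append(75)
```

list.append() returns None (mutates in place)

NoneType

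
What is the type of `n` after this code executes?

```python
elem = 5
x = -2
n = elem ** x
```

int ** negative int returns float

float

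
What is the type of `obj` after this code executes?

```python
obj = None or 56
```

'or' with None returns the other value (56, int)

int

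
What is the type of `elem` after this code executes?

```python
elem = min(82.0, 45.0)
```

min() of floats returns float

float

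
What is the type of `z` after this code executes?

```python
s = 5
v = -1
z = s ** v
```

int ** negative int returns float

float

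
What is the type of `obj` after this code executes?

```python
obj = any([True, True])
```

any() returns bool

bool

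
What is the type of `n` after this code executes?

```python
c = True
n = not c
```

'not' always returns bool

bool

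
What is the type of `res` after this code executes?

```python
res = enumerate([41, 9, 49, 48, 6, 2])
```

enumerate() returns an enumerate iterator object

enumerate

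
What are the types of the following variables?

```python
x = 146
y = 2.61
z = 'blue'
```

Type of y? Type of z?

y is float; z is str

float, str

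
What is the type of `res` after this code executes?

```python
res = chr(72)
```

chr() returns str (single character)

str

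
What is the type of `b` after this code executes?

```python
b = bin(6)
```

bin() returns str representation

str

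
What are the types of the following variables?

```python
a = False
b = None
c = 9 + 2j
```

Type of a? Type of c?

a is bool; c is complex

bool, complex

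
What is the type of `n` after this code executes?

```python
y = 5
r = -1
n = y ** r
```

int ** negative int returns float

float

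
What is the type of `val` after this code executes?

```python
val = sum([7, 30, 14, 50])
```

sum() of ints returns int

int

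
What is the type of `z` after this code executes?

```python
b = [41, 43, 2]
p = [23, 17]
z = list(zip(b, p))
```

list(zip(...)) returns a list of tuples

list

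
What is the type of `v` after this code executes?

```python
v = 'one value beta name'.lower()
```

str.lower() returns str

str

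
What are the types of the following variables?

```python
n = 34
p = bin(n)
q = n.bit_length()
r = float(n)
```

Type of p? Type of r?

bin() returns str; float() returns float

str, float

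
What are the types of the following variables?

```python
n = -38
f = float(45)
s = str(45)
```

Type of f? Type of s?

f is float; s is str

float, str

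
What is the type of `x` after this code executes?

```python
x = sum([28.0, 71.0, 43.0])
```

sum() of floats returns float

float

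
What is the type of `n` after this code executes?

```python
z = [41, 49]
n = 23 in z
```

'in' operator returns bool

bool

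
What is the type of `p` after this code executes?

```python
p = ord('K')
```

ord() returns int (Unicode code point)

int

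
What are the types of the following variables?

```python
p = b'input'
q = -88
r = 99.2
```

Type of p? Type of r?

p is bytes; r is float

bytes, float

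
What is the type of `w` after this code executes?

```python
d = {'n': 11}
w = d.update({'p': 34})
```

dict.update() returns None

NoneType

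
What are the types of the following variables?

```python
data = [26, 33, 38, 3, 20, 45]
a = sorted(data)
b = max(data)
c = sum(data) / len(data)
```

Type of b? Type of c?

max of ints returns int; int / int returns float

int, float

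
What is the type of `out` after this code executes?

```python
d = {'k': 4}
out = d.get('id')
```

dict.get() returns None when key 'id' is not found and no default given

NoneType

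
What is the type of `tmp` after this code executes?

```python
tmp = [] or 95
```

'or' returns first truthy value (95, which is int)

int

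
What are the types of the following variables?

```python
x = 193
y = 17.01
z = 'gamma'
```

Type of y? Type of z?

y is float; z is str

float, str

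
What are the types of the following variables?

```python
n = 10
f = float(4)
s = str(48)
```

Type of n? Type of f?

n is int; f is float

int, float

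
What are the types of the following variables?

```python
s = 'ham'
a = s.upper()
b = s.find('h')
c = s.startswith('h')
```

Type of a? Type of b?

str.upper() returns str; str.find() returns int

str, int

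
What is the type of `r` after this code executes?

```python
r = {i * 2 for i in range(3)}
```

A set comprehension {expr for x in iterable} produces a set

set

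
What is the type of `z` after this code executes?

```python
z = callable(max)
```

callable() returns bool

bool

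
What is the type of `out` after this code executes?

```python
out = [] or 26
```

'or' returns first truthy value (26, which is int)

int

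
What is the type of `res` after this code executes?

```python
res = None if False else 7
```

Ternary: condition is False, else branch (7) taken → int

int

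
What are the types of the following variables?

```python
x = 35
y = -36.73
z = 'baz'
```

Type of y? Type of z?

y is float; z is str

float, str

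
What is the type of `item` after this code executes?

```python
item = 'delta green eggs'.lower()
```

str.lower() returns str

str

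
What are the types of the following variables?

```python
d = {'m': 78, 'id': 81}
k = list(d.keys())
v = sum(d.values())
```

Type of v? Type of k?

sum of int values returns int; list(...) returns list

int, list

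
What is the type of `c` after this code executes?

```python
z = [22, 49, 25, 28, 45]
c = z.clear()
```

list.clear() returns None

NoneType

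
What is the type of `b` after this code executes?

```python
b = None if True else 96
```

Ternary: condition is True, if branch (None) taken → NoneType

NoneType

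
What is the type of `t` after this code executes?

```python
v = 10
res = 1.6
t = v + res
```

int + float returns float (10 + 1.6 = 11.6)

float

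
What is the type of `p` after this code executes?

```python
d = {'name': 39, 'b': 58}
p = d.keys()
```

.keys() returns a dict_keys view object

dict_keys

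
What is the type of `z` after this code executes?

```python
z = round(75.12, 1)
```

round() with ndigits arg returns float

float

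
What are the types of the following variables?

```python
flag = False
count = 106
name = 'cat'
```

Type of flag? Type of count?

flag is bool; count is int

bool, int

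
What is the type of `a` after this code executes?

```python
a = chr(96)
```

chr() returns str (single character)

str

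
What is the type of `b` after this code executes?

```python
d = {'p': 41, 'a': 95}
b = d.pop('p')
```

dict.pop() returns the value (int)

int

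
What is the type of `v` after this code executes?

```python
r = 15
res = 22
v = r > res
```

Comparison operators return bool

bool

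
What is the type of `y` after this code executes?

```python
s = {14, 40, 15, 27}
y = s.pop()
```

Popping from a set of ints returns int

int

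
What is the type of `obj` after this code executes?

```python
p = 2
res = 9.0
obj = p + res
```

int + float returns float (2 + 9.0 = 11.0)

float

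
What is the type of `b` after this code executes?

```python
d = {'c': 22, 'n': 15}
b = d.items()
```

dict.items() returns a dict_items view

dict_items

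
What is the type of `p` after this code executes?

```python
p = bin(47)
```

bin() returns str representation

str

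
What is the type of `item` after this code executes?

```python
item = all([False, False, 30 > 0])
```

all() returns bool

bool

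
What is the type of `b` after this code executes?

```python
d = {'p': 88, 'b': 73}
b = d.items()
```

dict.items() returns a dict_items view

dict_items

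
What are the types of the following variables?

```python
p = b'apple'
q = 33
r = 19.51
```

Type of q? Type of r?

q is int; r is float

int, float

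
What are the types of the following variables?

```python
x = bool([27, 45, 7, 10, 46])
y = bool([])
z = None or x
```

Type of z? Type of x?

None or <bool> returns the bool; bool() returns bool

bool, bool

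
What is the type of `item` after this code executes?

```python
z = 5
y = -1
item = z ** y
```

int ** negative int returns float

float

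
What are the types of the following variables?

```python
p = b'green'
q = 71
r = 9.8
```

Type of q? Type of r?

q is int; r is float

int, float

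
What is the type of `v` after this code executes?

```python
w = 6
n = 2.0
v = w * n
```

int * float returns float (6 * 2.0 = 12.0)

float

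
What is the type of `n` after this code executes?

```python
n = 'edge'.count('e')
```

str.count() returns int

int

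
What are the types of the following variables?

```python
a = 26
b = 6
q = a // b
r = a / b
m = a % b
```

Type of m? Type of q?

int % int returns int; int // int returns int

int, int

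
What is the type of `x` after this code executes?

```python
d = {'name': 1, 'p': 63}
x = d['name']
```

Accessing dict[str, int] with key 'name' returns int value 1

int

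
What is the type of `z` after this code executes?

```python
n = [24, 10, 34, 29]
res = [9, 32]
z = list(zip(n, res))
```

list(zip(...)) returns a list of tuples

list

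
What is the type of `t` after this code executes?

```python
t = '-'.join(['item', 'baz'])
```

str.join() returns str

str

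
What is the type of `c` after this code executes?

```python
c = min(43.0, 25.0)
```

min() of floats returns float

float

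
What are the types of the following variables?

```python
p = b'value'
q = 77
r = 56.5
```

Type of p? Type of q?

p is bytes; q is int

bytes, int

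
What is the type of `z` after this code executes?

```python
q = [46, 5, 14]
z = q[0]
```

Indexing a list of ints returns int (q[0] = 46)

int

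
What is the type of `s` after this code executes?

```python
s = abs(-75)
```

abs() of int returns int

int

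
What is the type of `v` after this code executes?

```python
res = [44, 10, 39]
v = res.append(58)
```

list.append() returns None (mutates in place)

NoneType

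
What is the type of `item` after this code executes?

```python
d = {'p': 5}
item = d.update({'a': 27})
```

dict.update() returns None

NoneType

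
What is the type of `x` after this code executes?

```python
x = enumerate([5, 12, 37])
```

enumerate() returns an enumerate iterator object

enumerate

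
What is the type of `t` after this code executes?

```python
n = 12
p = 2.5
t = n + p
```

int + float returns float (12 + 2.5 = 14.5)

float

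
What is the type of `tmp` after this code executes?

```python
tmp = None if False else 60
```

Ternary: condition is False, else branch (60) taken → int

int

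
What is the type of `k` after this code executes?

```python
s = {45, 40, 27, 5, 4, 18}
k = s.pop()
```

Popping from a set of ints returns int

int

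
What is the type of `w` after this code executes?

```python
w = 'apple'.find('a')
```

str.find() returns int (index, or -1)

int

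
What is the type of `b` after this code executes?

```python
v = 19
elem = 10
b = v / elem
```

int / int always returns float in Python 3 (19 / 10 = 1.9)

float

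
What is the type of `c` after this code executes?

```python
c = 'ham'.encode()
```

str.encode() returns bytes

bytes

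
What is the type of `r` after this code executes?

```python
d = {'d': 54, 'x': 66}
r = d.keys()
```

.keys() returns a dict_keys view object

dict_keys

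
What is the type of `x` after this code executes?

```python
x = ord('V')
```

ord() returns int (Unicode code point)

int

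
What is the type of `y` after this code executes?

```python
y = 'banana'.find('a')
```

str.find() returns int (index, or -1)

int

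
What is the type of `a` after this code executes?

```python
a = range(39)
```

range() returns a range object

range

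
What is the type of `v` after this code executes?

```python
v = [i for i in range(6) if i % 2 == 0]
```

A list comprehension [...] produces a list

list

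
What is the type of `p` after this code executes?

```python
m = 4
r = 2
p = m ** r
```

int ** positive int returns int (4 ** 2 = 16)

int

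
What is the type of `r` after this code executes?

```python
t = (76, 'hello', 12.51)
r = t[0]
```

Index 0 of tuple is 76 which is int

int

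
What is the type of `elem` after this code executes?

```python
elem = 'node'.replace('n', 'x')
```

str.replace() returns str

str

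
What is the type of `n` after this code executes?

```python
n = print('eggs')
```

print() returns None

NoneType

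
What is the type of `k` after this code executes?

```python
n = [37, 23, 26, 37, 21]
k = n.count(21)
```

list.count() returns int

int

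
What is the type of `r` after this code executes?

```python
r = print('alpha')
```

print() returns None

NoneType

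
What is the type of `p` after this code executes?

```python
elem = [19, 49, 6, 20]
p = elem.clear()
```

list.clear() returns None

NoneType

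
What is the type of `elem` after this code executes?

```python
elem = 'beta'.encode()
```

str.encode() returns bytes

bytes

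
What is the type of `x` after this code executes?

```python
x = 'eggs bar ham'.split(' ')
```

str.split() returns list

list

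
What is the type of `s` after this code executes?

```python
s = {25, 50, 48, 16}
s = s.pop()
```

Popping from a set of ints returns int

int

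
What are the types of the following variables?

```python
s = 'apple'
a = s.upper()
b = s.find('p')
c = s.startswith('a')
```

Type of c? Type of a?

str.startswith() returns bool; str.upper() returns str

bool, str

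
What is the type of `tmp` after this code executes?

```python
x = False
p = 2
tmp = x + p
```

bool + int returns int (False is 0, so 0 + 2 = 2)

int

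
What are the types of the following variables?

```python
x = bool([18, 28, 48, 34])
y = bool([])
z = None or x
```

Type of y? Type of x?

bool() returns bool; bool() returns bool

bool, bool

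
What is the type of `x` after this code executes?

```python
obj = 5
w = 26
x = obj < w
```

Comparison operators return bool

bool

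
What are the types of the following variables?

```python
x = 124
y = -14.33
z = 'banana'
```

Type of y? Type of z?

y is float; z is str

float, str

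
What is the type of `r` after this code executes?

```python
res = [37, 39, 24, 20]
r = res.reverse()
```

list.reverse() returns None

NoneType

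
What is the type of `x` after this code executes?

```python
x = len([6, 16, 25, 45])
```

len() always returns int

int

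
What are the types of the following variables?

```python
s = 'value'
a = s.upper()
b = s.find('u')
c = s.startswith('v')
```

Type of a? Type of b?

str.upper() returns str; str.find() returns int

str, int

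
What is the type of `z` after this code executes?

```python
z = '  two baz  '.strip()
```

str.strip() returns str

str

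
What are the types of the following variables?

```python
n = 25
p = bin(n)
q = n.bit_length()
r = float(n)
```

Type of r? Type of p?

float() returns float; bin() returns str

float, str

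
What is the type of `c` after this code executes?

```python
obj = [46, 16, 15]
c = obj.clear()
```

list.clear() returns None

NoneType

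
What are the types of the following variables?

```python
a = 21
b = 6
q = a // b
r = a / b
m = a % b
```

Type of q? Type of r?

int // int returns int; int / int returns float

int, float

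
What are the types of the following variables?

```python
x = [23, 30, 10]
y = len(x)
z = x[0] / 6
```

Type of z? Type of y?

int / int returns float; len() returns int

float, int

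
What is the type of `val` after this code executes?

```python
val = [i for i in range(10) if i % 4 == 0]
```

A list comprehension [...] produces a list

list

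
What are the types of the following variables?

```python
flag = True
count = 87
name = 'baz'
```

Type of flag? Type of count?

flag is bool; count is int

bool, int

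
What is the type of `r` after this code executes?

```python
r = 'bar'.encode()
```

str.encode() returns bytes

bytes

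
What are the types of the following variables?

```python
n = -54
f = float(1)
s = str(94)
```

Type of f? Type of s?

f is float; s is str

float, str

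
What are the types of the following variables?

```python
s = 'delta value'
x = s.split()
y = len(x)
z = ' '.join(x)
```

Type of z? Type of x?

str.join() returns str; str.split() returns list

str, list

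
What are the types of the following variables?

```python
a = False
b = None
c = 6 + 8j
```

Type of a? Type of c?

a is bool; c is complex

bool, complex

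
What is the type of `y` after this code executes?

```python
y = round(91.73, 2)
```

round() with ndigits arg returns float

float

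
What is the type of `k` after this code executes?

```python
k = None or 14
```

'or' with None returns the other value (14, int)

int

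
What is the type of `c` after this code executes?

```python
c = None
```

None has type NoneType

NoneType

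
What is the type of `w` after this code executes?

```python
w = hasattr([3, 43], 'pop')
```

hasattr() returns bool

bool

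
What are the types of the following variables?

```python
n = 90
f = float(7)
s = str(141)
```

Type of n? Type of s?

n is int; s is str

int, str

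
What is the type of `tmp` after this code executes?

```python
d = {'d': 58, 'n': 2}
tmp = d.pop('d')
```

dict.pop() returns the value (int)

int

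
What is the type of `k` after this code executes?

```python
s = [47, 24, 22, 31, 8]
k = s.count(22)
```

list.count() returns int

int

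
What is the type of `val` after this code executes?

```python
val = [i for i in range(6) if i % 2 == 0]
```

A list comprehension [...] produces a list

list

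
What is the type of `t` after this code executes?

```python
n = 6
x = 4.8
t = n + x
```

int + float returns float (6 + 4.8 = 10.8)

float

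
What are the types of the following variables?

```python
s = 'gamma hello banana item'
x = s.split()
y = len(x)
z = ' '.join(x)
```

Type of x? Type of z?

str.split() returns list; str.join() returns str

list, str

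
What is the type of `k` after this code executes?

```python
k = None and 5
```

'and' returns first falsy value (None)

NoneType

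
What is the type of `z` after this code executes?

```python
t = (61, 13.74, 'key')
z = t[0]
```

Index 0 of tuple is 61 which is int

int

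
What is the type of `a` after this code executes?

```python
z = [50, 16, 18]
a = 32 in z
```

'in' operator returns bool

bool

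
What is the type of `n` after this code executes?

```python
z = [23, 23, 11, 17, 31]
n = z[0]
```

Indexing a list of ints returns int (z[0] = 23)

int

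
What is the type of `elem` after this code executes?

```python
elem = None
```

None has type NoneType

NoneType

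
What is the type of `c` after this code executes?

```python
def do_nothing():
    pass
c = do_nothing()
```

A function with no return statement returns None

NoneType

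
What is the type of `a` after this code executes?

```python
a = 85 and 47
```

'and' returns the last value when all truthy (47, which is int)

int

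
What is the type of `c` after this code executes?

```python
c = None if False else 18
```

Ternary: condition is False, else branch (18) taken → int

int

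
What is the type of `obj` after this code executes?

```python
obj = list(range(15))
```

list(range(...)) returns list

list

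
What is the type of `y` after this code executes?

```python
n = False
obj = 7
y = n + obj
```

bool + int returns int (False is 0, so 0 + 7 = 7)

int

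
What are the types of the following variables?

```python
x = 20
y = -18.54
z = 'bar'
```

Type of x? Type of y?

x is int; y is float

int, float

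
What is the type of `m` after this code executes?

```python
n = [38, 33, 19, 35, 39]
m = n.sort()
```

list.sort() returns None (sorts in place)

NoneType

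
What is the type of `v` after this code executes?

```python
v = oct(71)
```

oct() returns str representation

str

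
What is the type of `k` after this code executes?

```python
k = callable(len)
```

callable() returns bool

bool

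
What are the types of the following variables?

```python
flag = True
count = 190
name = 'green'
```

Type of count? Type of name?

count is int; name is str

int, str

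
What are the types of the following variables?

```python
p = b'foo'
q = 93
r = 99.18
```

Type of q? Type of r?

q is int; r is float

int, float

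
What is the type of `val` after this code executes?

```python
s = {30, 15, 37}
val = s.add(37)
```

set.add() returns None (mutates in place)

NoneType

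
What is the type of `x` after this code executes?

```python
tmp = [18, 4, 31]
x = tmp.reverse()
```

list.reverse() returns None

NoneType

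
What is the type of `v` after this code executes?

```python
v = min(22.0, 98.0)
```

min() of floats returns float

float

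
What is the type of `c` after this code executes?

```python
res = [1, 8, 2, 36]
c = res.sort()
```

list.sort() returns None (sorts in place)

NoneType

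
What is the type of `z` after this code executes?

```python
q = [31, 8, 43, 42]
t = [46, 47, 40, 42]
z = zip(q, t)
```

zip() returns a zip iterator object

zip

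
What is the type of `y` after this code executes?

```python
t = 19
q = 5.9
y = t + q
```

int + float returns float (19 + 5.9 = 24.9)

float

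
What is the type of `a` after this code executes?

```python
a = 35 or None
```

'or' returns first truthy value (35, int)

int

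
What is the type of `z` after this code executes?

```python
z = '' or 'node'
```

'or' returns first truthy value ('node', which is str)

str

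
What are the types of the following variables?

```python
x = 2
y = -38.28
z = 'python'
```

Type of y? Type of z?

y is float; z is str

float, str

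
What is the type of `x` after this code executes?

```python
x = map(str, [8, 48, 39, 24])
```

map() returns a map iterator object

map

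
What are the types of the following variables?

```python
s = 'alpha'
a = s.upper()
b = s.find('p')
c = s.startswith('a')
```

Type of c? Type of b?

str.startswith() returns bool; str.find() returns int

bool, int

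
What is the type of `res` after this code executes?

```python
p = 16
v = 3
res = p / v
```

int / int always returns float in Python 3 (16 / 3 = 5.33333)

float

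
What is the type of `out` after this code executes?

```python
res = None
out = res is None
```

'is' comparison returns bool

bool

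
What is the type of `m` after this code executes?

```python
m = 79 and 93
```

'and' returns the last value when all truthy (93, which is int)

int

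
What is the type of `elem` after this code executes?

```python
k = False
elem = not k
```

'not' always returns bool

bool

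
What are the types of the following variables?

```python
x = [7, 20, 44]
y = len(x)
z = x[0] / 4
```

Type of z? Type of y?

int / int returns float; len() returns int

float, int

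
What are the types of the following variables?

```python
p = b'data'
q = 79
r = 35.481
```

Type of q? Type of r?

q is int; r is float

int, float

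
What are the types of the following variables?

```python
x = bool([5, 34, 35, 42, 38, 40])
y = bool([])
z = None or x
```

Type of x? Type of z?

bool() returns bool; None or <bool> returns the bool

bool, bool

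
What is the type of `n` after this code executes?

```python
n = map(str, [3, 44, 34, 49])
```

map() returns a map iterator object

map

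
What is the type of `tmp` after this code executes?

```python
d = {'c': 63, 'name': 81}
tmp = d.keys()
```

.keys() returns a dict_keys view object

dict_keys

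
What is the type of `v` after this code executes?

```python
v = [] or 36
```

'or' returns first truthy value (36, which is int)

int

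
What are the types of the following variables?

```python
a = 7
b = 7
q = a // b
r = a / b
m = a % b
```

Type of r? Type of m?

int / int returns float; int % int returns int

float, int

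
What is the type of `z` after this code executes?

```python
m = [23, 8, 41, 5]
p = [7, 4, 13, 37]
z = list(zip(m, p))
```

list(zip(...)) returns a list of tuples

list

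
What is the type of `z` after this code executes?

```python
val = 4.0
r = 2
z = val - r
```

float - int returns float (4.0 - 2 = 2.0)

float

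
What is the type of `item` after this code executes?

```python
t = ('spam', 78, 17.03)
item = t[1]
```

Index 1 of tuple is 78 which is int

int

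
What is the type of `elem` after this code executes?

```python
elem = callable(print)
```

callable() returns bool

bool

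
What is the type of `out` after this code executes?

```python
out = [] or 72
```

'or' returns first truthy value (72, which is int)

int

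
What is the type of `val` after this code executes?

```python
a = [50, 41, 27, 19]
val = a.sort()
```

list.sort() returns None (sorts in place)

NoneType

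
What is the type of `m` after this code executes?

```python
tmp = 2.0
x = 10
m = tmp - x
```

float - int returns float (2.0 - 10 = -8.0)

float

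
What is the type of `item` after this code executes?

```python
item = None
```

None has type NoneType

NoneType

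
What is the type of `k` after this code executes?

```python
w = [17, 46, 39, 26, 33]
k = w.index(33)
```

list.index() returns int

int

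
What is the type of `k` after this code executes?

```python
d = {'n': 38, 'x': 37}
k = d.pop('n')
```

dict.pop() returns the value (int)

int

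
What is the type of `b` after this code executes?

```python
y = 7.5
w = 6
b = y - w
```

float - int returns float (7.5 - 6 = 1.5)

float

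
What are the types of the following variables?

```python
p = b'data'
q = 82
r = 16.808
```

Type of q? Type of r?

q is int; r is float

int, float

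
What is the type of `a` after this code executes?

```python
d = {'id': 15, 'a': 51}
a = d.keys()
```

.keys() returns a dict_keys view object

dict_keys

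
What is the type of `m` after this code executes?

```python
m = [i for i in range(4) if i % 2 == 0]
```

A list comprehension [...] produces a list

list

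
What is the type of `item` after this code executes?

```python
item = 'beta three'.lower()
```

str.lower() returns str

str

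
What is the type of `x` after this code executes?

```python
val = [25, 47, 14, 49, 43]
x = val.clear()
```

list.clear() returns None

NoneType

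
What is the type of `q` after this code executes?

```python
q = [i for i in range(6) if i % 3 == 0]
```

A list comprehension [...] produces a list

list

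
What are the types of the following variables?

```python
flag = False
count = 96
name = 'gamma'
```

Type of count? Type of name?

count is int; name is str

int, str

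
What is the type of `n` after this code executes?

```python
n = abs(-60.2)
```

abs() of float returns float

float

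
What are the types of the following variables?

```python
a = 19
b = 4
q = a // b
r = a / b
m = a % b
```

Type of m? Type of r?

int % int returns int; int / int returns float

int, float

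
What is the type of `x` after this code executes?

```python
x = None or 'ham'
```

'or' with None returns the other value ('ham', str)

str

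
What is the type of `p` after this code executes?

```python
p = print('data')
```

print() returns None

NoneType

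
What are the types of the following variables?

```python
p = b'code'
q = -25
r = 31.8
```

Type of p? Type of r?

p is bytes; r is float

bytes, float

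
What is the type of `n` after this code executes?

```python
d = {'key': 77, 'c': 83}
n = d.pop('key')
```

dict.pop() returns the value (int)

int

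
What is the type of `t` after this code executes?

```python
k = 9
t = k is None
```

'is' comparison returns bool

bool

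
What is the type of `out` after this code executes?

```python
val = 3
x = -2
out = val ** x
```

int ** negative int returns float

float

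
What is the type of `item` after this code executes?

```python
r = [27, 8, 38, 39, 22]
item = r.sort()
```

list.sort() returns None (sorts in place)

NoneType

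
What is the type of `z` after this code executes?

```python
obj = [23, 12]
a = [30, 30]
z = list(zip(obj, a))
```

list(zip(...)) returns a list of tuples

list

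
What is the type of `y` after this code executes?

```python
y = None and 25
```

'and' returns first falsy value (None)

NoneType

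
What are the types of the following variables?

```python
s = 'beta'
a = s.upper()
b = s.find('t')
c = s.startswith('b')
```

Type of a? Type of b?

str.upper() returns str; str.find() returns int

str, int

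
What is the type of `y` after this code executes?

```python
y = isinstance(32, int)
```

isinstance() returns bool

bool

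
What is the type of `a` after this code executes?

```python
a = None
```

None has type NoneType

NoneType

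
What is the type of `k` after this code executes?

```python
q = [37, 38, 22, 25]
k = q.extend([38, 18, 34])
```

list.extend() returns None

NoneType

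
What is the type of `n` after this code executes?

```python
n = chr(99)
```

chr() returns str (single character)

str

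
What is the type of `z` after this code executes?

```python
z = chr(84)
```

chr() returns str (single character)

str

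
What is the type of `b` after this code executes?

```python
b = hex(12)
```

hex() returns str representation

str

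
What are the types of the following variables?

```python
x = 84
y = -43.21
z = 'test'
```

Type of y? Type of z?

y is float; z is str

float, str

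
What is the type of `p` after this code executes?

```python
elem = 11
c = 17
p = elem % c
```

int % int returns int (11 % 17 = 11)

int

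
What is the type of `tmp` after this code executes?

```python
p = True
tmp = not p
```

'not' always returns bool

bool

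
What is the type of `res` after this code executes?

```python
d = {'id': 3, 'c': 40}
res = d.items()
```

dict.items() returns a dict_items view

dict_items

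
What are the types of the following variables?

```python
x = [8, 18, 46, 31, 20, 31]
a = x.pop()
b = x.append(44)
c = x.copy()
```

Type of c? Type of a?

list.copy() returns list; list.pop() returns the element (int)

list, int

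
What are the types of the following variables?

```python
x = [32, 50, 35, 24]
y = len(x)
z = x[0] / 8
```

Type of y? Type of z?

len() returns int; int / int returns float

int, float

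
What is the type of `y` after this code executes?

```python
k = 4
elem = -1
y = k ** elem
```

int ** negative int returns float

float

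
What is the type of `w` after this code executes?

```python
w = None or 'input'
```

'or' with None returns the other value ('input', str)

str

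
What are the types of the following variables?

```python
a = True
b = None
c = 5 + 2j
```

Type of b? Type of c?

b is NoneType; c is complex

NoneType, complex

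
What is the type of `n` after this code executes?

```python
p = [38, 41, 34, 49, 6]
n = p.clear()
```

list.clear() returns None

NoneType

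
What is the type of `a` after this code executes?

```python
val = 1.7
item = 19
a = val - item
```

float - int returns float (1.7 - 19 = -17.3)

float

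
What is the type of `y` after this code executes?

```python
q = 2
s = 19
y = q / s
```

int / int always returns float in Python 3 (2 / 19 = 0.105263)

float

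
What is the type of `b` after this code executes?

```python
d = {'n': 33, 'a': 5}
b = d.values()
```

.values() returns a dict_values view object

dict_values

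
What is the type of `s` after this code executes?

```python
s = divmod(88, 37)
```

divmod() returns a tuple (quotient, remainder)

tuple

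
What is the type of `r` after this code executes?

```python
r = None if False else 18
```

Ternary: condition is False, else branch (18) taken → int

int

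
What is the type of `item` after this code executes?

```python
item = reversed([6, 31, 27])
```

reversed() on a list returns a list_reverseiterator

list_reverseiterator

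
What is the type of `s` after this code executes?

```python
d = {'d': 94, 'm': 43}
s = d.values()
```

.values() returns a dict_values view object

dict_values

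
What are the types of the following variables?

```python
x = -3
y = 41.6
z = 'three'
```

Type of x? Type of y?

x is int; y is float

int, float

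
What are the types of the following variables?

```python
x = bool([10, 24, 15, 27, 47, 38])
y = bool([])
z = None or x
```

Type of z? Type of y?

None or <bool> returns the bool; bool() returns bool

bool, bool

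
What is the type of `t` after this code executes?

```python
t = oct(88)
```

oct() returns str representation

str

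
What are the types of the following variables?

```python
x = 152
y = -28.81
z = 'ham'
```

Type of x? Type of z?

x is int; z is str

int, str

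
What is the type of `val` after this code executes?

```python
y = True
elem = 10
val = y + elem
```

bool + int returns int (True is 1, so 1 + 10 = 11)

int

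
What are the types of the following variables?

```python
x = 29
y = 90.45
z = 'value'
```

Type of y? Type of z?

y is float; z is str

float, str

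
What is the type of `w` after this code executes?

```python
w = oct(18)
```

oct() returns str representation

str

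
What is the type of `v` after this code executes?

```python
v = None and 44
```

'and' returns first falsy value (None)

NoneType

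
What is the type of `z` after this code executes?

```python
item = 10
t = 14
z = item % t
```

int % int returns int (10 % 14 = 10)

int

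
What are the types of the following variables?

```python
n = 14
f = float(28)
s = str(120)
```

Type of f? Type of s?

f is float; s is str

float, str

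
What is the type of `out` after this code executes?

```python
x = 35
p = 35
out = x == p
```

Equality comparison returns bool

bool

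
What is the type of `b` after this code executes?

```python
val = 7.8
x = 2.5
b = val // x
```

float // float returns float (floor division preserves float type)

float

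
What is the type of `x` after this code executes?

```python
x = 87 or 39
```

'or' returns the first truthy value (87, which is int)

int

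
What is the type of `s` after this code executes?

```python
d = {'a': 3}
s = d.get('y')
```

dict.get() returns None when key 'y' is not found and no default given

NoneType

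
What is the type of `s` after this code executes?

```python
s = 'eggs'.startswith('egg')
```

str.startswith() returns bool

bool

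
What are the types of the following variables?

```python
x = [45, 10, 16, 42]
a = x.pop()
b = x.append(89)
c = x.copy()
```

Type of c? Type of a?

list.copy() returns list; list.pop() returns the element (int)

list, int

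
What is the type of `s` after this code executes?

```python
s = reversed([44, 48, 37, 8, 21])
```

reversed() on a list returns a list_reverseiterator

list_reverseiterator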